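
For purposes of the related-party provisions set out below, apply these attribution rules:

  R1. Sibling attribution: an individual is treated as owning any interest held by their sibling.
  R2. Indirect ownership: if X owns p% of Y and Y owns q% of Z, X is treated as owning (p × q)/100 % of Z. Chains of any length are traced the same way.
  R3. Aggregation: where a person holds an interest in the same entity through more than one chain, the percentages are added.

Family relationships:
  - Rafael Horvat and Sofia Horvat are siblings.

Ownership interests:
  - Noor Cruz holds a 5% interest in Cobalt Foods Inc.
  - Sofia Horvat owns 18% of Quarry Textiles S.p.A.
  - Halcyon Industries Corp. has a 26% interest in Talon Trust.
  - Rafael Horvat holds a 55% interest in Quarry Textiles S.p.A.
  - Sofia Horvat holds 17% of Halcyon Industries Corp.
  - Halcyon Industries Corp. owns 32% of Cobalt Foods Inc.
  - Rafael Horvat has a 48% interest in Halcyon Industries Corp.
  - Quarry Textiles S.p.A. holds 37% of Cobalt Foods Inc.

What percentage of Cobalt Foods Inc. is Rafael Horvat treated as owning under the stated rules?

By sibling attribution (R1), Rafael Horvat is treated as also owning Sofia Horvat's interest in Halcyon Industries Corp, giving 48% + 17% = 65%.
By sibling attribution (R1), Rafael Horvat is treated as also owning Sofia Horvat's interest in Quarry Textiles S.p.A, giving 55% + 18% = 73%.
Chain via Halcyon Industries Corp. (R2): 65% × 32% = 20.8% of Cobalt Foods Inc.
Chain via Quarry Textiles S.p.A. (R2): 73% × 37% = 27.01% of Cobalt Foods Inc.
Aggregating (R3): 20.8% + 27.01% = 47.81%.

47.81%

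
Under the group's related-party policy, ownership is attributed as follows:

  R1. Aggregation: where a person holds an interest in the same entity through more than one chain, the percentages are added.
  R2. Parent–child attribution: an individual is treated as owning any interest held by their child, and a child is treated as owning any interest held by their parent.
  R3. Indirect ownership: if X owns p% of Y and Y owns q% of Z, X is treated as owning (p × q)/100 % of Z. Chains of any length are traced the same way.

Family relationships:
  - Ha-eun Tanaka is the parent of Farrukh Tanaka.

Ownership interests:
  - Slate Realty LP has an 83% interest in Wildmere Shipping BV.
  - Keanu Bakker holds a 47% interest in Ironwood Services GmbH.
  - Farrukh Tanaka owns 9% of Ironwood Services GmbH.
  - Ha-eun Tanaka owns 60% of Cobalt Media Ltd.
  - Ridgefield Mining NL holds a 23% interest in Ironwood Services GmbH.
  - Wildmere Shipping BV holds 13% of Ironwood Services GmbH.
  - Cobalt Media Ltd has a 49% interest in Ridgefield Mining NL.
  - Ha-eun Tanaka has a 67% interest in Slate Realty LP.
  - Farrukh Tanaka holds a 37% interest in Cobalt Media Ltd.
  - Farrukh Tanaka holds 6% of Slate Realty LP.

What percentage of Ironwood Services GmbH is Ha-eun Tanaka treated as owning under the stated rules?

27.8086%

By parent–child attribution (R2), Ha-eun Tanaka is treated as also owning Farrukh Tanaka's interest in Cobalt Media Ltd, giving 60% + 37% = 97%.
By parent–child attribution (R2), Ha-eun Tanaka is treated as also owning Farrukh Tanaka's interest in Slate Realty LP, giving 67% + 6% = 73%.
By parent–child attribution (R2), Ha-eun Tanaka is treated as owning Farrukh Tanaka's 9% interest in Ironwood Services GmbH.
Chain via Cobalt Media Ltd → Ridgefield Mining NL (R3): 97% × 49% × 23% = 10.9319% of Ironwood Services GmbH.
Chain via Slate Realty LP → Wildmere Shipping BV (R3): 73% × 83% × 13% = 7.8767% of Ironwood Services GmbH.
Direct interest in Ironwood Services GmbH: 9%.
Aggregating (R1): 10.9319% + 7.8767% + 9% = 27.8086%.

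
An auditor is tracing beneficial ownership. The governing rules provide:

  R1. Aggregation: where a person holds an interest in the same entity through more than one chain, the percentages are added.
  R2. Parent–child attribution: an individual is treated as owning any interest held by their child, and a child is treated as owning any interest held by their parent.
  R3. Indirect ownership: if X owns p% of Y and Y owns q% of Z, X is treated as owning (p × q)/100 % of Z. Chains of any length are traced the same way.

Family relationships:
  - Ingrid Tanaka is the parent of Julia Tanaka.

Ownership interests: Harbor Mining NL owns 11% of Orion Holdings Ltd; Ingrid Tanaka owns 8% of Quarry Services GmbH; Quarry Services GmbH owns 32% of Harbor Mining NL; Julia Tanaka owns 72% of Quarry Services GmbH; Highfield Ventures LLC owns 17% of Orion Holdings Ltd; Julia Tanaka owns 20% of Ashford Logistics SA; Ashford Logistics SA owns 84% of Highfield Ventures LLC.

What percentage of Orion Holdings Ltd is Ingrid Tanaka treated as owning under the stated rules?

By parent–child attribution (R2), Ingrid Tanaka is treated as also owning Julia Tanaka's interest in Quarry Services GmbH, giving 8% + 72% = 80%.
By parent–child attribution (R2), Ingrid Tanaka is treated as owning Julia Tanaka's 20% interest in Ashford Logistics SA.
Chain via Quarry Services GmbH → Harbor Mining NL (R3): 80% × 32% × 11% = 2.816% of Orion Holdings Ltd.
Chain via Ashford Logistics SA → Highfield Ventures LLC (R3): 20% × 84% × 17% = 2.856% of Orion Holdings Ltd.
Aggregating (R1): 2.816% + 2.856% = 5.672%.

5.672%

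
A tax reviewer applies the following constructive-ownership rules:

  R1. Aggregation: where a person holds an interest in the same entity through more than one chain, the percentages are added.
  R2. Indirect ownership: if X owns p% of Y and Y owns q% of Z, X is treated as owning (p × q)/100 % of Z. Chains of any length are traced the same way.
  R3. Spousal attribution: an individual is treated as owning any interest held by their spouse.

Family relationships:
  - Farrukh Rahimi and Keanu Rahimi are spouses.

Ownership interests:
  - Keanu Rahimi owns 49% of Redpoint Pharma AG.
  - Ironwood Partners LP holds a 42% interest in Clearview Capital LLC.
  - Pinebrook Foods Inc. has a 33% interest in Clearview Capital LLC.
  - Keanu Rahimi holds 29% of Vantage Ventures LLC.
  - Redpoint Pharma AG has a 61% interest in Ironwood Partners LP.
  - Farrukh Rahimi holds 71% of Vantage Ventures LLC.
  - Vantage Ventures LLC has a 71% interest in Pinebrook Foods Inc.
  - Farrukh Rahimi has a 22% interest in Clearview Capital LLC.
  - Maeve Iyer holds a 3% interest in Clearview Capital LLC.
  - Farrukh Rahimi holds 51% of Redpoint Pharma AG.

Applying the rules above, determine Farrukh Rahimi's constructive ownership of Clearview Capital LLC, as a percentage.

By spousal attribution (R3), Farrukh Rahimi is treated as also owning Keanu Rahimi's interest in Redpoint Pharma AG, giving 51% + 49% = 100%.
By spousal attribution (R3), Farrukh Rahimi is treated as also owning Keanu Rahimi's interest in Vantage Ventures LLC, giving 71% + 29% = 100%.
Chain via Redpoint Pharma AG → Ironwood Partners LP (R2): 100% × 61% × 42% = 25.62% of Clearview Capital LLC.
Chain via Vantage Ventures LLC → Pinebrook Foods Inc. (R2): 100% × 71% × 33% = 23.43% of Clearview Capital LLC.
Direct interest in Clearview Capital LLC: 22%.
Aggregating (R1): 25.62% + 23.43% + 22% = 71.05%.

71.05%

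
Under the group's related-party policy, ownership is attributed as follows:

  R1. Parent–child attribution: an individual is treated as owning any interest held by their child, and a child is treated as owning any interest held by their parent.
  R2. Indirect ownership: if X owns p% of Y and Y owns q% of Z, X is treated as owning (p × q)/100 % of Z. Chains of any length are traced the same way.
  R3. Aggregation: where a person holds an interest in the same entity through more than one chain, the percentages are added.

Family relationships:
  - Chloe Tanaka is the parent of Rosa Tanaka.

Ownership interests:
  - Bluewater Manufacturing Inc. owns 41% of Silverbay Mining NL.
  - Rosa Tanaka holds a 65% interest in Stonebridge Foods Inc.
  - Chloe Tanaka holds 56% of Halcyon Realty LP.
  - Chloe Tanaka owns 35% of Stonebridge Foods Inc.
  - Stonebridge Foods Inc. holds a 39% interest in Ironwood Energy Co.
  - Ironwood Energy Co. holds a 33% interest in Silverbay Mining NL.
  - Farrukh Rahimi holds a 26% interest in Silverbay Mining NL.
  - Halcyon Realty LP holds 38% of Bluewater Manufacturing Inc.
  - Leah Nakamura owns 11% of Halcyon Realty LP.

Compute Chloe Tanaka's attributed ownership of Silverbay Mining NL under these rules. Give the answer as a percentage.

21.5948%

By parent–child attribution (R1), Chloe Tanaka is treated as also owning Rosa Tanaka's interest in Stonebridge Foods Inc, giving 35% + 65% = 100%.
Chain via Stonebridge Foods Inc. → Ironwood Energy Co. (R2): 100% × 39% × 33% = 12.87% of Silverbay Mining NL.
Chain via Halcyon Realty LP → Bluewater Manufacturing Inc. (R2): 56% × 38% × 41% = 8.7248% of Silverbay Mining NL.
Aggregating (R3): 12.87% + 8.7248% = 21.5948%.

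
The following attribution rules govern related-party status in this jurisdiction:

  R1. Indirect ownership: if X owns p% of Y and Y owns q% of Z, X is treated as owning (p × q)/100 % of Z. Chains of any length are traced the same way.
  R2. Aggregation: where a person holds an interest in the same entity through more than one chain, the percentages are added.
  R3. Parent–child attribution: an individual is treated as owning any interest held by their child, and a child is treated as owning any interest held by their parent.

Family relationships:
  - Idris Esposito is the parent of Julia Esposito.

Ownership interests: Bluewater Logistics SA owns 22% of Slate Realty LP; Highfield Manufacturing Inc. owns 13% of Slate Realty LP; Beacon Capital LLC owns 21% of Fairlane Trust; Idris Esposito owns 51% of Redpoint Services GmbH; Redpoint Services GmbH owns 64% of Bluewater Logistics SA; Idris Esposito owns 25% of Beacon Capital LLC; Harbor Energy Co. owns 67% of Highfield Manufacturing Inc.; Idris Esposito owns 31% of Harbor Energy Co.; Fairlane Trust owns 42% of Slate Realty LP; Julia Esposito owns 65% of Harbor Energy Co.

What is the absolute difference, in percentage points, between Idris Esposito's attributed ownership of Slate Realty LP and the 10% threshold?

7.7474

By parent–child attribution (R3), Idris Esposito is treated as also owning Julia Esposito's interest in Harbor Energy Co, giving 31% + 65% = 96%.
Chain via Redpoint Services GmbH → Bluewater Logistics SA (R1): 51% × 64% × 22% = 7.1808% of Slate Realty LP.
Chain via Harbor Energy Co. → Highfield Manufacturing Inc. (R1): 96% × 67% × 13% = 8.3616% of Slate Realty LP.
Chain via Beacon Capital LLC → Fairlane Trust (R1): 25% × 21% × 42% = 2.205% of Slate Realty LP.
Aggregating (R2): 7.1808% + 8.3616% + 2.205% = 17.7474%.
17.7474% exceeds the 10% threshold by 7.7474 percentage points.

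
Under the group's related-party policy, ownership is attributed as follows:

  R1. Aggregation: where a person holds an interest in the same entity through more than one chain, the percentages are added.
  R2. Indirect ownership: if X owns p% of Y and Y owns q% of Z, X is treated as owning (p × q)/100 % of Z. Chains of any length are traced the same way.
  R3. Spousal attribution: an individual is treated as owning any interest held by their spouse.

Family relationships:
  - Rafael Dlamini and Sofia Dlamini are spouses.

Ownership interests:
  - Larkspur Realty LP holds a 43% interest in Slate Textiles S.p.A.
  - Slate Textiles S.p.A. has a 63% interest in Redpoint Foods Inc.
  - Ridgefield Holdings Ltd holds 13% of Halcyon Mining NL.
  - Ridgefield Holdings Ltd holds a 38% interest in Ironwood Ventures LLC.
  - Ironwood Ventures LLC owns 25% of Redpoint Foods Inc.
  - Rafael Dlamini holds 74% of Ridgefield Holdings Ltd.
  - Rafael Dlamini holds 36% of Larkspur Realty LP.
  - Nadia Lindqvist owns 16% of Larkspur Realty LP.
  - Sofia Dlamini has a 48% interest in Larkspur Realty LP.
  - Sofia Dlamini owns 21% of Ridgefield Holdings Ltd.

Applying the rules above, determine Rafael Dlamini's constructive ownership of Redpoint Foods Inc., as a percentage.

31.7806%

By spousal attribution (R3), Rafael Dlamini is treated as also owning Sofia Dlamini's interest in Larkspur Realty LP, giving 36% + 48% = 84%.
By spousal attribution (R3), Rafael Dlamini is treated as also owning Sofia Dlamini's interest in Ridgefield Holdings Ltd, giving 74% + 21% = 95%.
Chain via Larkspur Realty LP → Slate Textiles S.p.A. (R2): 84% × 43% × 63% = 22.7556% of Redpoint Foods Inc.
Chain via Ridgefield Holdings Ltd → Ironwood Ventures LLC (R2): 95% × 38% × 25% = 9.025% of Redpoint Foods Inc.
Aggregating (R1): 22.7556% + 9.025% = 31.7806%.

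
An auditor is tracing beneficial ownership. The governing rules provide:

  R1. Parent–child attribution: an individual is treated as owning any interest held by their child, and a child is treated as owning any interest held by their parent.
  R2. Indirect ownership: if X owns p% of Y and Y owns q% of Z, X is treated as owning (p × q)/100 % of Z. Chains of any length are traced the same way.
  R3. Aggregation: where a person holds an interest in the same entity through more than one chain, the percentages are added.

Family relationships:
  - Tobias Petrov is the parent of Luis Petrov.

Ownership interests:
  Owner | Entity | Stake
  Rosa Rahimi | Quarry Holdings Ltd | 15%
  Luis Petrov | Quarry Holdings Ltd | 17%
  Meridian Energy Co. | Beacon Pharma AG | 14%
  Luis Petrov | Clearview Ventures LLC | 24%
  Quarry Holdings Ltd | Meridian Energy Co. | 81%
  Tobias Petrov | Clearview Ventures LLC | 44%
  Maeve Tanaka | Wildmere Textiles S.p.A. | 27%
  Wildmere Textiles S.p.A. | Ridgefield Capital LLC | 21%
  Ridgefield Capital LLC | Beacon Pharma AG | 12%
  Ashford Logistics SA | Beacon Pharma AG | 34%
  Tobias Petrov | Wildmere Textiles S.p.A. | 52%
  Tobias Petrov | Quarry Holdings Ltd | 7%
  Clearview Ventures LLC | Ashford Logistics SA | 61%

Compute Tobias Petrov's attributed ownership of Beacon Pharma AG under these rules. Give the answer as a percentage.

By parent–child attribution (R1), Tobias Petrov is treated as also owning Luis Petrov's interest in Clearview Ventures LLC, giving 44% + 24% = 68%.
By parent–child attribution (R1), Tobias Petrov is treated as also owning Luis Petrov's interest in Quarry Holdings Ltd, giving 7% + 17% = 24%.
Chain via Clearview Ventures LLC → Ashford Logistics SA (R2): 68% × 61% × 34% = 14.1032% of Beacon Pharma AG.
Chain via Wildmere Textiles S.p.A. → Ridgefield Capital LLC (R2): 52% × 21% × 12% = 1.3104% of Beacon Pharma AG.
Chain via Quarry Holdings Ltd → Meridian Energy Co. (R2): 24% × 81% × 14% = 2.7216% of Beacon Pharma AG.
Aggregating (R3): 14.1032% + 1.3104% + 2.7216% = 18.1352%.

18.1352%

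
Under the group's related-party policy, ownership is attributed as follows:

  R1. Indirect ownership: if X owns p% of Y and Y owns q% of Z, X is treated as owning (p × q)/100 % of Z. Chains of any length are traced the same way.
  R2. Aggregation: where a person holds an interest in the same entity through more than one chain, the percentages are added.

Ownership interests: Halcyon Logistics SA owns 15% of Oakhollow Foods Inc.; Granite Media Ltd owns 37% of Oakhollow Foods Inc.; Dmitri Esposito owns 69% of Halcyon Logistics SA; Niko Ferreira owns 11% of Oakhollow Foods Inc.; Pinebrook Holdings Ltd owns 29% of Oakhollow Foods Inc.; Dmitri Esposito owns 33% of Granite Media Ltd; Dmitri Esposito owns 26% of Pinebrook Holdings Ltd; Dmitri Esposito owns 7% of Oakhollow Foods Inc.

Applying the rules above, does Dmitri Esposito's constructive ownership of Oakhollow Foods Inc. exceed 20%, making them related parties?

Yes

Chain via Halcyon Logistics SA (R1): 69% × 15% = 10.35% of Oakhollow Foods Inc.
Chain via Pinebrook Holdings Ltd (R1): 26% × 29% = 7.54% of Oakhollow Foods Inc.
Chain via Granite Media Ltd (R1): 33% × 37% = 12.21% of Oakhollow Foods Inc.
Direct interest in Oakhollow Foods Inc: 7%.
Aggregating (R2): 10.35% + 7.54% + 12.21% + 7% = 37.1%.
37.1% exceeds the 20% threshold, so Dmitri is a related party to Oakhollow Foods Inc.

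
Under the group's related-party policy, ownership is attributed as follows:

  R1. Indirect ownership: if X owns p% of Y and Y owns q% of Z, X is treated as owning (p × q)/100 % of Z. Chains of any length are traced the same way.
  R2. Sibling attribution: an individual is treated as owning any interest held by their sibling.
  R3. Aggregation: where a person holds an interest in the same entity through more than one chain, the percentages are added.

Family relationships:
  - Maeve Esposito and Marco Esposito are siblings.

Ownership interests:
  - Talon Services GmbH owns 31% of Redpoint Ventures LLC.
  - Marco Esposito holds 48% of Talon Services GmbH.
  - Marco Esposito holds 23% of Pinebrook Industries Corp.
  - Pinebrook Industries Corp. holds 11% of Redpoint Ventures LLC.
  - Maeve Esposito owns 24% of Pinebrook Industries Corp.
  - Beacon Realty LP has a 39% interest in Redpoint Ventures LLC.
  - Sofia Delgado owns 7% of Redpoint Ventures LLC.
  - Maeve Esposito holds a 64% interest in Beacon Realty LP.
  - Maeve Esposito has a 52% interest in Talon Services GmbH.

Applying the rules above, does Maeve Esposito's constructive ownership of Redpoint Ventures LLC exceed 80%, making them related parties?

By sibling attribution (R2), Maeve Esposito is treated as also owning Marco Esposito's interest in Talon Services GmbH, giving 52% + 48% = 100%.
By sibling attribution (R2), Maeve Esposito is treated as also owning Marco Esposito's interest in Pinebrook Industries Corp, giving 24% + 23% = 47%.
Chain via Beacon Realty LP (R1): 64% × 39% = 24.96% of Redpoint Ventures LLC.
Chain via Talon Services GmbH (R1): 100% × 31% = 31% of Redpoint Ventures LLC.
Chain via Pinebrook Industries Corp. (R1): 47% × 11% = 5.17% of Redpoint Ventures LLC.
Aggregating (R3): 24.96% + 31% + 5.17% = 61.13%.
61.13% does not exceed the 80% threshold, so Maeve is not a related party to Redpoint Ventures LLC.

No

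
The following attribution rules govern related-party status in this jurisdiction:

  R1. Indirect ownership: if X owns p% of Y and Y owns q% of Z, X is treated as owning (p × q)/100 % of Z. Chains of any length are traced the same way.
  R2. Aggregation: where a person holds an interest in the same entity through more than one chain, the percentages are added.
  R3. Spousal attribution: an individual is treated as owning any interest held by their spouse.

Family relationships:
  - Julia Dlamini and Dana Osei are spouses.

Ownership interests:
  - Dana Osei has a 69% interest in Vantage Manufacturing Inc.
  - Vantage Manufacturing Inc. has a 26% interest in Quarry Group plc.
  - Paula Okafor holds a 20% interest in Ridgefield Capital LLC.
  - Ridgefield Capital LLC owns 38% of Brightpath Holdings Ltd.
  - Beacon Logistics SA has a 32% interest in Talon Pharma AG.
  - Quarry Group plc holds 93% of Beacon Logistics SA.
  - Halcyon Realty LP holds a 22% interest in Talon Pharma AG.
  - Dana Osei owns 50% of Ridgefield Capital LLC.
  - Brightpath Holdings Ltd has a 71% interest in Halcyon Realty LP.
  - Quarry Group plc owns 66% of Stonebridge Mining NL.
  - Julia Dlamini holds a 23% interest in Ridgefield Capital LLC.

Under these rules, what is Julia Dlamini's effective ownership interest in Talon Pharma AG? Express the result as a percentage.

By spousal attribution (R3), Julia Dlamini is treated as also owning Dana Osei's interest in Ridgefield Capital LLC, giving 23% + 50% = 73%.
By spousal attribution (R3), Julia Dlamini is treated as owning Dana Osei's 69% interest in Vantage Manufacturing Inc.
Chain via Ridgefield Capital LLC → Brightpath Holdings Ltd → Halcyon Realty LP (R1): 73% × 38% × 71% × 22% = 4.332988% of Talon Pharma AG.
Chain via Vantage Manufacturing Inc. → Quarry Group plc → Beacon Logistics SA (R1): 69% × 26% × 93% × 32% = 5.338944% of Talon Pharma AG.
Aggregating (R2): 4.332988% + 5.338944% = 9.671932%.

9.671932%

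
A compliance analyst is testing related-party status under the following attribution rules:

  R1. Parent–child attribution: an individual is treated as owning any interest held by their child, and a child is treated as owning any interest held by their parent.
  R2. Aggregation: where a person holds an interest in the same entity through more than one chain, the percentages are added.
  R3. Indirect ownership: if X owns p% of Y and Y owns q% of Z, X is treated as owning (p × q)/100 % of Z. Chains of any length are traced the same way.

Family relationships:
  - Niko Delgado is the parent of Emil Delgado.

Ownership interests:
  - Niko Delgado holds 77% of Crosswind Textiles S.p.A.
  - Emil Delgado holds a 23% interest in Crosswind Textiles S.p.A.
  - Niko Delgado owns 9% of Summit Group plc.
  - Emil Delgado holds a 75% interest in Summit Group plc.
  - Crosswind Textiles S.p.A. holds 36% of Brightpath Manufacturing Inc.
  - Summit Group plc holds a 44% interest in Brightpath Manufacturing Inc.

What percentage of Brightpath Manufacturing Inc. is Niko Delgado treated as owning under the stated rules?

72.96%

By parent–child attribution (R1), Niko Delgado is treated as also owning Emil Delgado's interest in Summit Group plc, giving 9% + 75% = 84%.
By parent–child attribution (R1), Niko Delgado is treated as also owning Emil Delgado's interest in Crosswind Textiles S.p.A, giving 77% + 23% = 100%.
Chain via Summit Group plc (R3): 84% × 44% = 36.96% of Brightpath Manufacturing Inc.
Chain via Crosswind Textiles S.p.A. (R3): 100% × 36% = 36% of Brightpath Manufacturing Inc.
Aggregating (R2): 36.96% + 36% = 72.96%.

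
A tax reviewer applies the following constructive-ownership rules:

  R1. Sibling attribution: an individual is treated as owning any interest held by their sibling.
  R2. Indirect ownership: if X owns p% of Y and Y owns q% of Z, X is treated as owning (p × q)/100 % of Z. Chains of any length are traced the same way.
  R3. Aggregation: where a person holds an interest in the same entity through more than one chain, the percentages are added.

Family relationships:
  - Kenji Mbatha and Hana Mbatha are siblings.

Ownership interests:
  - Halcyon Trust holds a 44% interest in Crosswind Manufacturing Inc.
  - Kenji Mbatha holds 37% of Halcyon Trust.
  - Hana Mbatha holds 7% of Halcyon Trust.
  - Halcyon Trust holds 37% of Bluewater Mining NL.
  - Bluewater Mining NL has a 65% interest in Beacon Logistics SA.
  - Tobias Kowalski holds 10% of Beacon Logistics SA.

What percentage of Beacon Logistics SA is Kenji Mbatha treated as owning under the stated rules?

10.582%

By sibling attribution (R1), Kenji Mbatha is treated as also owning Hana Mbatha's interest in Halcyon Trust, giving 37% + 7% = 44%.
Chain via Halcyon Trust → Bluewater Mining NL (R2): 44% × 37% × 65% = 10.582% of Beacon Logistics SA.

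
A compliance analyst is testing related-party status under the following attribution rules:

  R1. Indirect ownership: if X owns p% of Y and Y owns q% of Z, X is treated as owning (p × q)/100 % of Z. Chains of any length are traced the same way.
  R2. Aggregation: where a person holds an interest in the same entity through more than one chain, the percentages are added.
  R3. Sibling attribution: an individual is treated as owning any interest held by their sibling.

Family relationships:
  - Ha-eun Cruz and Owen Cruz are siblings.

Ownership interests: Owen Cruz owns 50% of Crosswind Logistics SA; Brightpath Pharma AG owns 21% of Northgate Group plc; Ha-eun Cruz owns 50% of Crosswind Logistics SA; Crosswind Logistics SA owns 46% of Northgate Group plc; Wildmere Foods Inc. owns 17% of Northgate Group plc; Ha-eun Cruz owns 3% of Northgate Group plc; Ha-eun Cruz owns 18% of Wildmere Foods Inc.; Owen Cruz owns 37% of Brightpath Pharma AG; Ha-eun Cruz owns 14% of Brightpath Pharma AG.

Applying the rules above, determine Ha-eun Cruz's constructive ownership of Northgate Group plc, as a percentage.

By sibling attribution (R3), Ha-eun Cruz is treated as also owning Owen Cruz's interest in Crosswind Logistics SA, giving 50% + 50% = 100%.
By sibling attribution (R3), Ha-eun Cruz is treated as also owning Owen Cruz's interest in Brightpath Pharma AG, giving 14% + 37% = 51%.
Chain via Crosswind Logistics SA (R1): 100% × 46% = 46% of Northgate Group plc.
Chain via Brightpath Pharma AG (R1): 51% × 21% = 10.71% of Northgate Group plc.
Chain via Wildmere Foods Inc. (R1): 18% × 17% = 3.06% of Northgate Group plc.
Direct interest in Northgate Group plc: 3%.
Aggregating (R2): 46% + 10.71% + 3.06% + 3% = 62.77%.

62.77%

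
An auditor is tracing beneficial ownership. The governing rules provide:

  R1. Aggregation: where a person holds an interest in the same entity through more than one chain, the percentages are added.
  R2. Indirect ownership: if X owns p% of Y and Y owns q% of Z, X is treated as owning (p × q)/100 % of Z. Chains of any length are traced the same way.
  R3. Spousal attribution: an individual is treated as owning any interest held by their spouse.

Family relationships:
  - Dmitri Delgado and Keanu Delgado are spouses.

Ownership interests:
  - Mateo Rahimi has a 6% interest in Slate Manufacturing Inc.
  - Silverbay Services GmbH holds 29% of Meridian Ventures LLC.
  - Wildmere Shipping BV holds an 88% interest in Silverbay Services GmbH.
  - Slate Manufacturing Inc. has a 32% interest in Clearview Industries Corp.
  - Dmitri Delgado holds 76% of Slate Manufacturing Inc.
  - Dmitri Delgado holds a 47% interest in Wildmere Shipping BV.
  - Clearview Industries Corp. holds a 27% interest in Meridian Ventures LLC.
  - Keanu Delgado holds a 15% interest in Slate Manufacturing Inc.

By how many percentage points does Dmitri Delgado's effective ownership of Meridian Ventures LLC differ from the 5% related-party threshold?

14.8568

By spousal attribution (R3), Dmitri Delgado is treated as also owning Keanu Delgado's interest in Slate Manufacturing Inc, giving 76% + 15% = 91%.
Chain via Wildmere Shipping BV → Silverbay Services GmbH (R2): 47% × 88% × 29% = 11.9944% of Meridian Ventures LLC.
Chain via Slate Manufacturing Inc. → Clearview Industries Corp. (R2): 91% × 32% × 27% = 7.8624% of Meridian Ventures LLC.
Aggregating (R1): 11.9944% + 7.8624% = 19.8568%.
19.8568% exceeds the 5% threshold by 14.8568 percentage points.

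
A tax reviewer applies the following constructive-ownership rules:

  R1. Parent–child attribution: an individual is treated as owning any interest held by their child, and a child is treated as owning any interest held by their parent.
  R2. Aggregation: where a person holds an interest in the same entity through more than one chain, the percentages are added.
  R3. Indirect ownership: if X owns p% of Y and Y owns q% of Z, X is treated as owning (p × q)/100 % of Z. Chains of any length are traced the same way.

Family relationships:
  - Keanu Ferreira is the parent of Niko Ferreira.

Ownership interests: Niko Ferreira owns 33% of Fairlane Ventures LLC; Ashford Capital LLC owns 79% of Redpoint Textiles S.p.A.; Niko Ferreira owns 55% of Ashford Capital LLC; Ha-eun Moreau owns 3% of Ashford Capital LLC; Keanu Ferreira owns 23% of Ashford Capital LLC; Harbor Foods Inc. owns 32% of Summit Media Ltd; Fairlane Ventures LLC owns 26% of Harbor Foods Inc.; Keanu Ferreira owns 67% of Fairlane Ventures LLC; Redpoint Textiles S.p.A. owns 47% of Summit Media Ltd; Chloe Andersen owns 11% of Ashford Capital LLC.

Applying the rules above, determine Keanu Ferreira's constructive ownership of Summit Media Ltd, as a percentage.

By parent–child attribution (R1), Keanu Ferreira is treated as also owning Niko Ferreira's interest in Ashford Capital LLC, giving 23% + 55% = 78%.
By parent–child attribution (R1), Keanu Ferreira is treated as also owning Niko Ferreira's interest in Fairlane Ventures LLC, giving 67% + 33% = 100%.
Chain via Ashford Capital LLC → Redpoint Textiles S.p.A. (R3): 78% × 79% × 47% = 28.9614% of Summit Media Ltd.
Chain via Fairlane Ventures LLC → Harbor Foods Inc. (R3): 100% × 26% × 32% = 8.32% of Summit Media Ltd.
Aggregating (R2): 28.9614% + 8.32% = 37.2814%.

37.2814%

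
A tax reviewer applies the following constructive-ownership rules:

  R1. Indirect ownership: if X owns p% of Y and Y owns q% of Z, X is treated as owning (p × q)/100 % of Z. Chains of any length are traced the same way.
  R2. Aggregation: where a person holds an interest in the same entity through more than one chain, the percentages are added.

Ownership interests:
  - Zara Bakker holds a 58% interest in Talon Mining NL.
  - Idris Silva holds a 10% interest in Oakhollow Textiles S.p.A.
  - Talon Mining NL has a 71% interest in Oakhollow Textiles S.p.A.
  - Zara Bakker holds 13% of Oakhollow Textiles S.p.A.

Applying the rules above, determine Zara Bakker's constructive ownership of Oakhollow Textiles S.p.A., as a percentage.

Chain via Talon Mining NL (R1): 58% × 71% = 41.18% of Oakhollow Textiles S.p.A.
Direct interest in Oakhollow Textiles S.p.A: 13%.
Aggregating (R2): 41.18% + 13% = 54.18%.

54.18%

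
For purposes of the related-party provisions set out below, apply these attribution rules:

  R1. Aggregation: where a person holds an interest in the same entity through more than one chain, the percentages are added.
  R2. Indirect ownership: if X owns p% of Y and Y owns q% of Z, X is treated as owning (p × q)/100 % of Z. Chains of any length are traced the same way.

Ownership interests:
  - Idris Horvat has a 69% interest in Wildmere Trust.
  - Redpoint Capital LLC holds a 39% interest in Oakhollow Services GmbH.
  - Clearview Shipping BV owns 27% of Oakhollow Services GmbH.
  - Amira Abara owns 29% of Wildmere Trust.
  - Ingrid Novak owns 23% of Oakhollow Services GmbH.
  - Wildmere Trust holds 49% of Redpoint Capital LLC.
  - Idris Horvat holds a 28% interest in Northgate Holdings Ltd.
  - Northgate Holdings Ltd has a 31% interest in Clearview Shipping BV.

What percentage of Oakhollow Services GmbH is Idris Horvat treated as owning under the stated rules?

15.5295%

Chain via Wildmere Trust → Redpoint Capital LLC (R2): 69% × 49% × 39% = 13.1859% of Oakhollow Services GmbH.
Chain via Northgate Holdings Ltd → Clearview Shipping BV (R2): 28% × 31% × 27% = 2.3436% of Oakhollow Services GmbH.
Aggregating (R1): 13.1859% + 2.3436% = 15.5295%.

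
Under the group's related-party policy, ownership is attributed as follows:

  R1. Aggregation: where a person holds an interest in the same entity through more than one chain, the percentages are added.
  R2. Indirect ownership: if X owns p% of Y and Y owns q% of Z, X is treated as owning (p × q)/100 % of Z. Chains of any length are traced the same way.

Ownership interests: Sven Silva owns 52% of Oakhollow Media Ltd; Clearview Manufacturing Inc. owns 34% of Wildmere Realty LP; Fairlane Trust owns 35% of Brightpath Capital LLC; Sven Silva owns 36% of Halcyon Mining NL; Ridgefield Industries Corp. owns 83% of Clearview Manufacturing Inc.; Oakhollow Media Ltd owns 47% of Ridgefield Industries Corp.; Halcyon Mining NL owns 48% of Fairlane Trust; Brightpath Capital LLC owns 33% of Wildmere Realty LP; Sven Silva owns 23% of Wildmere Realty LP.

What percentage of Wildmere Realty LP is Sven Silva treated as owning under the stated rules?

Chain via Oakhollow Media Ltd → Ridgefield Industries Corp. → Clearview Manufacturing Inc. (R2): 52% × 47% × 83% × 34% = 6.896968% of Wildmere Realty LP.
Chain via Halcyon Mining NL → Fairlane Trust → Brightpath Capital LLC (R2): 36% × 48% × 35% × 33% = 1.99584% of Wildmere Realty LP.
Direct interest in Wildmere Realty LP: 23%.
Aggregating (R1): 6.896968% + 1.99584% + 23% = 31.892808%.

31.892808%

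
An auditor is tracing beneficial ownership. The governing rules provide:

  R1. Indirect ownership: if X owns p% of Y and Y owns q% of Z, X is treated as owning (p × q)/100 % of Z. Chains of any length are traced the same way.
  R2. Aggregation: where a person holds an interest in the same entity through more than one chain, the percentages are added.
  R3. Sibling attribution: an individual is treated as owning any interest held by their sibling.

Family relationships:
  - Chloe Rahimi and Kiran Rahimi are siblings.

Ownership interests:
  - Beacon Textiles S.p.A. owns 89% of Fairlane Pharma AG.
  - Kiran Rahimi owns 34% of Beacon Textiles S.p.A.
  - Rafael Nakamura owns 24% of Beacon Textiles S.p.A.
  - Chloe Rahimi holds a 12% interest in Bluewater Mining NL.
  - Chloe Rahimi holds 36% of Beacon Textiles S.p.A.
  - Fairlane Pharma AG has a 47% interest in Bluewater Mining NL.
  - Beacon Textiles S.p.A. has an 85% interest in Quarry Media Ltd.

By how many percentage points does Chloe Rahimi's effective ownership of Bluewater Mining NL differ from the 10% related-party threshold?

31.281

By sibling attribution (R3), Chloe Rahimi is treated as also owning Kiran Rahimi's interest in Beacon Textiles S.p.A, giving 36% + 34% = 70%.
Chain via Beacon Textiles S.p.A. → Fairlane Pharma AG (R1): 70% × 89% × 47% = 29.281% of Bluewater Mining NL.
Direct interest in Bluewater Mining NL: 12%.
Aggregating (R2): 29.281% + 12% = 41.281%.
41.281% exceeds the 10% threshold by 31.281 percentage points.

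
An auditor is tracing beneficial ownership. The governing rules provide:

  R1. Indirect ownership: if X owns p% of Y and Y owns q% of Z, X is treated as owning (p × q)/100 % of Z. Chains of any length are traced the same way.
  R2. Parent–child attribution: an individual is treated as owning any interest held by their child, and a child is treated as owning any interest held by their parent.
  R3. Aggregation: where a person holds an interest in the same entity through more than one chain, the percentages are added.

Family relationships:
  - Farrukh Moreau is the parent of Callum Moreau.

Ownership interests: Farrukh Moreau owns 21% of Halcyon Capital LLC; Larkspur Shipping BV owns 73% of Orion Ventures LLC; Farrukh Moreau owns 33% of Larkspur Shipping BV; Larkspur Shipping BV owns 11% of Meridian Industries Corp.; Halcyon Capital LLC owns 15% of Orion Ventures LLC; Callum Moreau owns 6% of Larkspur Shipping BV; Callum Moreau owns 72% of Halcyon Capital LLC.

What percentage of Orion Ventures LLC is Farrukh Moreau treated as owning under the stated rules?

By parent–child attribution (R2), Farrukh Moreau is treated as also owning Callum Moreau's interest in Halcyon Capital LLC, giving 21% + 72% = 93%.
By parent–child attribution (R2), Farrukh Moreau is treated as also owning Callum Moreau's interest in Larkspur Shipping BV, giving 33% + 6% = 39%.
Chain via Halcyon Capital LLC (R1): 93% × 15% = 13.95% of Orion Ventures LLC.
Chain via Larkspur Shipping BV (R1): 39% × 73% = 28.47% of Orion Ventures LLC.
Aggregating (R3): 13.95% + 28.47% = 42.42%.

42.42%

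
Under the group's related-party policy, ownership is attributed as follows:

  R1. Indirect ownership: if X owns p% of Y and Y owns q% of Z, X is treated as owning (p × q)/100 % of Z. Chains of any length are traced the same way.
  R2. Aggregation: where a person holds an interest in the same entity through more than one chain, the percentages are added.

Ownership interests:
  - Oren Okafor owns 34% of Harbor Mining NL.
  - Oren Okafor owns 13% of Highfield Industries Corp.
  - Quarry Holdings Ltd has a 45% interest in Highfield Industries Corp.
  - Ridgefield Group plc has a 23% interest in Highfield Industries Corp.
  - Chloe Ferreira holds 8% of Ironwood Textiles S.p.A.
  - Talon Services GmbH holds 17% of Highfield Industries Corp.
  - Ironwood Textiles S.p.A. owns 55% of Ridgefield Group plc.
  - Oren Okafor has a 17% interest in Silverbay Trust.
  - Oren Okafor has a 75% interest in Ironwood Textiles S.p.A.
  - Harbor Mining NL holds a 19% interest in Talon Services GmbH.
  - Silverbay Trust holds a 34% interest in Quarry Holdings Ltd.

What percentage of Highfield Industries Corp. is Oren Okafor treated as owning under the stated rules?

26.1867%

Chain via Harbor Mining NL → Talon Services GmbH (R1): 34% × 19% × 17% = 1.0982% of Highfield Industries Corp.
Chain via Silverbay Trust → Quarry Holdings Ltd (R1): 17% × 34% × 45% = 2.601% of Highfield Industries Corp.
Chain via Ironwood Textiles S.p.A. → Ridgefield Group plc (R1): 75% × 55% × 23% = 9.4875% of Highfield Industries Corp.
Direct interest in Highfield Industries Corp: 13%.
Aggregating (R2): 1.0982% + 2.601% + 9.4875% + 13% = 26.1867%.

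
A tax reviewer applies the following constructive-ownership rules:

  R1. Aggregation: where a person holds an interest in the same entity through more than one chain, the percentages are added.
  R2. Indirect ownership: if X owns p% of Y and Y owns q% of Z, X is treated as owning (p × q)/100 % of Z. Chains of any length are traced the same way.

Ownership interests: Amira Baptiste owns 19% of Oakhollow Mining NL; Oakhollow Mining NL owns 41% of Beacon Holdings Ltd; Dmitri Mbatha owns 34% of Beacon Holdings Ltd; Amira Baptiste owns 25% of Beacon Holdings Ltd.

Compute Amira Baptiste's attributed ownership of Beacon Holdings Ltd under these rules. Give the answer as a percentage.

32.79%

Chain via Oakhollow Mining NL (R2): 19% × 41% = 7.79% of Beacon Holdings Ltd.
Direct interest in Beacon Holdings Ltd: 25%.
Aggregating (R1): 7.79% + 25% = 32.79%.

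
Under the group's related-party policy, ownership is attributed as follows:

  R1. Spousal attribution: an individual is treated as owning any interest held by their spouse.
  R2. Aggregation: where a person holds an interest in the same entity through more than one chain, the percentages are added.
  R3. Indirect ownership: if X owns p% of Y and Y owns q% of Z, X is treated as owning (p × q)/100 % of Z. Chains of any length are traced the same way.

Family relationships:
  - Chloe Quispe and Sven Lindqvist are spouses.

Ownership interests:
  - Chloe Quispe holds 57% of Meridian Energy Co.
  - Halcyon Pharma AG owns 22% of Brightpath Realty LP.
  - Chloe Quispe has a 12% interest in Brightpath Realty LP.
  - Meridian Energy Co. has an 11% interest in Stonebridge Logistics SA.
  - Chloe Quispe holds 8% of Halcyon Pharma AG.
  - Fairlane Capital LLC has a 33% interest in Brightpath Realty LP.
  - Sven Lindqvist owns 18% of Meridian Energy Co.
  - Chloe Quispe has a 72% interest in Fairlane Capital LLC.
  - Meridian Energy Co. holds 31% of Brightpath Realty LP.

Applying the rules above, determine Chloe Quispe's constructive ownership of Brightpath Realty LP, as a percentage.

60.77%

By spousal attribution (R1), Chloe Quispe is treated as also owning Sven Lindqvist's interest in Meridian Energy Co, giving 57% + 18% = 75%.
Chain via Halcyon Pharma AG (R3): 8% × 22% = 1.76% of Brightpath Realty LP.
Chain via Fairlane Capital LLC (R3): 72% × 33% = 23.76% of Brightpath Realty LP.
Chain via Meridian Energy Co. (R3): 75% × 31% = 23.25% of Brightpath Realty LP.
Direct interest in Brightpath Realty LP: 12%.
Aggregating (R2): 1.76% + 23.76% + 23.25% + 12% = 60.77%.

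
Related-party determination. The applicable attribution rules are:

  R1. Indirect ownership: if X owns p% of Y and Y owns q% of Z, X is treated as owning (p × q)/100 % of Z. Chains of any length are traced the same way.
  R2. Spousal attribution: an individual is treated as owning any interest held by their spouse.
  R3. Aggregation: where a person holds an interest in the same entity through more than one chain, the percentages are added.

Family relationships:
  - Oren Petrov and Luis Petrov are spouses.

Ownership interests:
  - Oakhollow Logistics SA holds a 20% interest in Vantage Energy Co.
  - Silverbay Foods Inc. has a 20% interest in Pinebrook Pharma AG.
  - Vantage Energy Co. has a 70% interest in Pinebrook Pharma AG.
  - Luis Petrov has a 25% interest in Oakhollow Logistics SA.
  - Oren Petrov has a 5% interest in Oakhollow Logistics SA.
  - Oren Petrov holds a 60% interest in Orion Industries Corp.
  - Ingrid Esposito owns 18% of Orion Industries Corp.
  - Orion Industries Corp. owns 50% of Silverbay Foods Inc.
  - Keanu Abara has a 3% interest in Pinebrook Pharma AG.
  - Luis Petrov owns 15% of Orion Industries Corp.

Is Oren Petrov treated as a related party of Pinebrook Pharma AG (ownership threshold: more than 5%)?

Yes

By spousal attribution (R2), Oren Petrov is treated as also owning Luis Petrov's interest in Oakhollow Logistics SA, giving 5% + 25% = 30%.
By spousal attribution (R2), Oren Petrov is treated as also owning Luis Petrov's interest in Orion Industries Corp, giving 60% + 15% = 75%.
Chain via Oakhollow Logistics SA → Vantage Energy Co. (R1): 30% × 20% × 70% = 4.2% of Pinebrook Pharma AG.
Chain via Orion Industries Corp. → Silverbay Foods Inc. (R1): 75% × 50% × 20% = 7.5% of Pinebrook Pharma AG.
Aggregating (R3): 4.2% + 7.5% = 11.7%.
11.7% exceeds the 5% threshold, so Oren is a related party to Pinebrook Pharma AG.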